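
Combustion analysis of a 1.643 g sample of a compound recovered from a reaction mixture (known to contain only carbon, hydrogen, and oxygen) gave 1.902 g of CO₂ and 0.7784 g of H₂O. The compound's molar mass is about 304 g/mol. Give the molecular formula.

mol C = 1.902 g CO₂ ÷ 44.009 g/mol = 0.043218 mol
mol H = 2 × 0.7784 g H₂O ÷ 18.015 g/mol = 0.086417 mol
mass O = 1.643 − (0.51910 + 0.087108) = 1.0368 g → mol O = 1.0368 ÷ 15.999 = 0.064804 mol
Divide by the smallest (0.043218 mol): C 1.000, H 2.000, O 1.499
Multiplying each by 2 gives whole numbers: C 2.00, H 4.00, O 3.00
Empirical formula: C2H4O3
Empirical-formula mass = 76.05 g/mol; 304 ÷ 76.05 ≈ 4, so the molecular formula is C8H16O12.

C8H16O12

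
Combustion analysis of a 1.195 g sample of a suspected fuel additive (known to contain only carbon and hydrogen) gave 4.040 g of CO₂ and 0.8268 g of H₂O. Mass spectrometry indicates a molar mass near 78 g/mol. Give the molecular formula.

C6H6

mol C = 4.040 g CO₂ ÷ 44.009 g/mol = 0.091799 mol
mol H = 2 × 0.8268 g H₂O ÷ 18.015 g/mol = 0.091790 mol
Divide by the smallest (0.091790 mol): C 1.000, H 1.000
Empirical formula: CH
Empirical-formula mass = 13.02 g/mol; 78 ÷ 13.02 ≈ 6, so the molecular formula is C6H6.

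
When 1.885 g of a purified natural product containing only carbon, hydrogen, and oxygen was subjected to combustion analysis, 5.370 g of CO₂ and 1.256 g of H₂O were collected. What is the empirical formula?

C7H8O

mol C = 5.370 g CO₂ ÷ 44.009 g/mol = 0.12202 mol
mol H = 2 × 1.256 g H₂O ÷ 18.015 g/mol = 0.13944 mol
mass O = 1.885 − (1.4656 + 0.14055) = 0.27886 g → mol O = 0.27886 ÷ 15.999 = 0.017430 mol
Divide by the smallest (0.017430 mol): C 7.001, H 8.000, O 1.000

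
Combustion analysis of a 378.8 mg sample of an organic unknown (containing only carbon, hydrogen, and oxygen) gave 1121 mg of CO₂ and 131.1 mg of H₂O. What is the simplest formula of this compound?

C7H4O

mol C = 1.121 g CO₂ ÷ 44.009 g/mol = 0.025472 mol
mol H = 2 × 0.1311 g H₂O ÷ 18.015 g/mol = 0.014555 mol
mass O = 0.3788 − (0.30594 + 0.014671) = 0.058184 g → mol O = 0.058184 ÷ 15.999 = 0.0036367 mol
Divide by the smallest (0.0036367 mol): C 7.004, H 4.002, O 1.000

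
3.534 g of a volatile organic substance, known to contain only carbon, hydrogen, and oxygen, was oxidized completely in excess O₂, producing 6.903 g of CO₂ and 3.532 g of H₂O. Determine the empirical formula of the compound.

mol C = 6.903 g CO₂ ÷ 44.009 g/mol = 0.15685 mol
mol H = 2 × 3.532 g H₂O ÷ 18.015 g/mol = 0.39212 mol
mass O = 3.534 − (1.8840 + 0.39525) = 1.2548 g → mol O = 1.2548 ÷ 15.999 = 0.078428 mol
Divide by the smallest (0.078428 mol): C 2.000, H 5.000, O 1.000

C2H5O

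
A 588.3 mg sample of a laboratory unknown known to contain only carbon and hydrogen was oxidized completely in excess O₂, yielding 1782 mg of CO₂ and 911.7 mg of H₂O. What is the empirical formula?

mol C = 1.782 g CO₂ ÷ 44.009 g/mol = 0.040492 mol
mol H = 2 × 0.9117 g H₂O ÷ 18.015 g/mol = 0.10122 mol
Divide by the smallest (0.040492 mol): C 1.000, H 2.500
Multiplying each by 2 gives whole numbers: C 2.00, H 5.00

C2H5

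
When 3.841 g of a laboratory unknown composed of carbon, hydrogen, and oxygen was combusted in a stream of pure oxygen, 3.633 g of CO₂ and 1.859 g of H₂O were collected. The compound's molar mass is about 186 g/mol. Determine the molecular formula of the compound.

C4H10O8

mol C = 3.633 g CO₂ ÷ 44.009 g/mol = 0.082551 mol
mol H = 2 × 1.859 g H₂O ÷ 18.015 g/mol = 0.20638 mol
mass O = 3.841 − (0.99152 + 0.20803) = 2.6414 g → mol O = 2.6414 ÷ 15.999 = 0.16510 mol
Divide by the smallest (0.082551 mol): C 1.000, H 2.500, O 2.000
Multiplying each by 2 gives whole numbers: C 2.00, H 5.00, O 4.00
Empirical formula: C2H5O4
Empirical-formula mass = 93.06 g/mol; 186 ÷ 93.06 ≈ 2, so the molecular formula is C4H10O8.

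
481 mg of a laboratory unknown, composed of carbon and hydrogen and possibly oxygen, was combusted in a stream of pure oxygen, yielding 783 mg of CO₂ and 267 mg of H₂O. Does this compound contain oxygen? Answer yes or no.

mol C = 0.783 g CO₂ ÷ 44.009 g/mol = 0.01779 mol
mol H = 2 × 0.267 g H₂O ÷ 18.015 g/mol = 0.02964 mol
C and H account for only 0.2436 g of the 0.481 g sample; the remaining 0.2374 g must be oxygen.

yes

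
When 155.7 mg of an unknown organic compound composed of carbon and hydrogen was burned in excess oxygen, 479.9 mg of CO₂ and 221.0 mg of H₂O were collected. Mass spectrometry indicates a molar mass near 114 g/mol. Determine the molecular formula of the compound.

mol C = 0.4799 g CO₂ ÷ 44.009 g/mol = 0.010905 mol
mol H = 2 × 0.2210 g H₂O ÷ 18.015 g/mol = 0.024535 mol
Divide by the smallest (0.010905 mol): C 1.000, H 2.250
Multiplying each by 4 gives whole numbers: C 4.00, H 9.00
Empirical formula: C4H9
Empirical-formula mass = 57.12 g/mol; 114 ÷ 57.12 ≈ 2, so the molecular formula is C8H18.

C8H18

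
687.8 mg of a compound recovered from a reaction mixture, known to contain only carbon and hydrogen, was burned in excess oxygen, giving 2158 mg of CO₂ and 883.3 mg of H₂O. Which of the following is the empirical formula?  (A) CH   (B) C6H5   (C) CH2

(C) CH2

mol C = 2.158 g CO₂ ÷ 44.009 g/mol = 0.049035 mol
mol H = 2 × 0.8833 g H₂O ÷ 18.015 g/mol = 0.098063 mol
Divide by the smallest (0.049035 mol): C 1.000, H 2.000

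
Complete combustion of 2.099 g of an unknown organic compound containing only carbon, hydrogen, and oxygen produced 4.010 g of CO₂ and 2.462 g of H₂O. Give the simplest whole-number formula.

mol C = 4.010 g CO₂ ÷ 44.009 g/mol = 0.091118 mol
mol H = 2 × 2.462 g H₂O ÷ 18.015 g/mol = 0.27333 mol
mass O = 2.099 − (1.0944 + 0.27551) = 0.72907 g → mol O = 0.72907 ÷ 15.999 = 0.045570 mol
Divide by the smallest (0.045570 mol): C 2.000, H 5.998, O 1.000

C2H6O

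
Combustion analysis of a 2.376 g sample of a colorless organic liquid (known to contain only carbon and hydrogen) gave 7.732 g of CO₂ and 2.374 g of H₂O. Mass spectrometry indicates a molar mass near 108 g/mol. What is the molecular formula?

mol C = 7.732 g CO₂ ÷ 44.009 g/mol = 0.17569 mol
mol H = 2 × 2.374 g H₂O ÷ 18.015 g/mol = 0.26356 mol
Divide by the smallest (0.17569 mol): C 1.000, H 1.500
Multiplying each by 2 gives whole numbers: C 2.00, H 3.00
Empirical formula: C2H3
Empirical-formula mass = 27.05 g/mol; 108 ÷ 27.05 ≈ 4, so the molecular formula is C8H12.

C8H12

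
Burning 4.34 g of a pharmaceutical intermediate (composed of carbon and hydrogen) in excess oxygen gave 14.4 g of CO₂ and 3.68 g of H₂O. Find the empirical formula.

C4H5

mol C = 14.4 g CO₂ ÷ 44.009 g/mol = 0.3272 mol
mol H = 2 × 3.68 g H₂O ÷ 18.015 g/mol = 0.4085 mol
Divide by the smallest (0.3272 mol): C 1.000, H 1.249
Multiplying each by 4 gives whole numbers: C 4.00, H 4.99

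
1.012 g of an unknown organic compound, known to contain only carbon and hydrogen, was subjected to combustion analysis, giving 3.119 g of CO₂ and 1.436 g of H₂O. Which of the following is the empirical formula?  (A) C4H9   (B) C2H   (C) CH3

(A) C4H9

mol C = 3.119 g CO₂ ÷ 44.009 g/mol = 0.070872 mol
mol H = 2 × 1.436 g H₂O ÷ 18.015 g/mol = 0.15942 mol
Divide by the smallest (0.070872 mol): C 1.000, H 2.249
Multiplying each by 4 gives whole numbers: C 4.00, H 9.00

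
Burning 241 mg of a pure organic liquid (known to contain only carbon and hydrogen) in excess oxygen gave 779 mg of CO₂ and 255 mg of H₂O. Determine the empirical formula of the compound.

C5H8

mol C = 0.779 g CO₂ ÷ 44.009 g/mol = 0.01770 mol
mol H = 2 × 0.255 g H₂O ÷ 18.015 g/mol = 0.02831 mol
Divide by the smallest (0.01770 mol): C 1.000, H 1.599
Multiplying each by 5 gives whole numbers: C 5.00, H 8.00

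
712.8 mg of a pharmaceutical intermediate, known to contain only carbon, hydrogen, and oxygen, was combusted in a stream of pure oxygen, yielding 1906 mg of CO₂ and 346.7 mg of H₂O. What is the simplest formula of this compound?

C9H8O2

mol C = 1.906 g CO₂ ÷ 44.009 g/mol = 0.043309 mol
mol H = 2 × 0.3467 g H₂O ÷ 18.015 g/mol = 0.038490 mol
mass O = 0.7128 − (0.52019 + 0.038798) = 0.15381 g → mol O = 0.15381 ÷ 15.999 = 0.0096140 mol
Divide by the smallest (0.0096140 mol): C 4.505, H 4.004, O 1.000
Multiplying each by 2 gives whole numbers: C 9.01, H 8.01, O 2.00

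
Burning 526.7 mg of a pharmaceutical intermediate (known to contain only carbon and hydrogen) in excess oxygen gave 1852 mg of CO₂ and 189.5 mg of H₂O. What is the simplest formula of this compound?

mol C = 1.852 g CO₂ ÷ 44.009 g/mol = 0.042082 mol
mol H = 2 × 0.1895 g H₂O ÷ 18.015 g/mol = 0.021038 mol
Divide by the smallest (0.021038 mol): C 2.000, H 1.000

C2H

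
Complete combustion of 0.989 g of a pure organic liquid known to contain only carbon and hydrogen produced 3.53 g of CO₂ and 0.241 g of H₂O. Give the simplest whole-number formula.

C3H

mol C = 3.53 g CO₂ ÷ 44.009 g/mol = 0.08021 mol
mol H = 2 × 0.241 g H₂O ÷ 18.015 g/mol = 0.02676 mol
Divide by the smallest (0.02676 mol): C 2.998, H 1.000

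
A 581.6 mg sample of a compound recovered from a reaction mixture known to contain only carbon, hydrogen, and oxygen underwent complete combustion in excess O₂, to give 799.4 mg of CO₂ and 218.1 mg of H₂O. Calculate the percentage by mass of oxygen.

mol C = 0.7994 g CO₂ ÷ 44.009 g/mol = 0.018164 mol
mol H = 2 × 0.2181 g H₂O ÷ 18.015 g/mol = 0.024213 mol
mass O = 0.5816 − (0.21817 + 0.024407) = 0.33902 g → mol O = 0.33902 ÷ 15.999 = 0.021190 mol
mass % O = 0.33902 g ÷ 0.5816 g × 100%

58.29%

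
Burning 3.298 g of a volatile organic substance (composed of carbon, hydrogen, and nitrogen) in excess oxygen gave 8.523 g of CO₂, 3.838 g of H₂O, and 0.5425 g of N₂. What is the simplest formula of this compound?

C5H11N

mol C = 8.523 g CO₂ ÷ 44.009 g/mol = 0.19366 mol
mol H = 2 × 3.838 g H₂O ÷ 18.015 g/mol = 0.42609 mol
mol N = 2 × 0.5425 g N₂ ÷ 28.014 g/mol = 0.038731 mol
Divide by the smallest (0.038731 mol): C 5.000, H 11.001, N 1.000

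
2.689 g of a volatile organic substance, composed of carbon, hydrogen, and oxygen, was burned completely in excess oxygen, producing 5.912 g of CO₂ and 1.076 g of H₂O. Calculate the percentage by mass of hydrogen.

4.48%

mol C = 5.912 g CO₂ ÷ 44.009 g/mol = 0.13434 mol
mol H = 2 × 1.076 g H₂O ÷ 18.015 g/mol = 0.11946 mol
mass O = 2.689 − (1.6135 + 0.12041) = 0.95508 g → mol O = 0.95508 ÷ 15.999 = 0.059696 mol
mass % H = 0.12041 g ÷ 2.689 g × 100%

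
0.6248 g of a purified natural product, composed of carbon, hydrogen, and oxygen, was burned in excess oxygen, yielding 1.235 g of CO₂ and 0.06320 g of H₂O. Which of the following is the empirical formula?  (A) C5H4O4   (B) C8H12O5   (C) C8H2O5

(C) C8H2O5

mol C = 1.235 g CO₂ ÷ 44.009 g/mol = 0.028062 mol
mol H = 2 × 0.06320 g H₂O ÷ 18.015 g/mol = 0.0070164 mol
mass O = 0.6248 − (0.33706 + 0.0070725) = 0.28067 g → mol O = 0.28067 ÷ 15.999 = 0.017543 mol
Divide by the smallest (0.0070164 mol): C 4.000, H 1.000, O 2.500
Multiplying each by 2 gives whole numbers: C 8.00, H 2.00, O 5.00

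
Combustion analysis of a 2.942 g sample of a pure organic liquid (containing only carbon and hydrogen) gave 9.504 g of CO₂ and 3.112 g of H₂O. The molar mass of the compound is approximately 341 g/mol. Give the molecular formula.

mol C = 9.504 g CO₂ ÷ 44.009 g/mol = 0.21596 mol
mol H = 2 × 3.112 g H₂O ÷ 18.015 g/mol = 0.34549 mol
Divide by the smallest (0.21596 mol): C 1.000, H 1.600
Multiplying each by 5 gives whole numbers: C 5.00, H 8.00
Empirical formula: C5H8
Empirical-formula mass = 68.12 g/mol; 341 ÷ 68.12 ≈ 5, so the molecular formula is C25H40.

C25H40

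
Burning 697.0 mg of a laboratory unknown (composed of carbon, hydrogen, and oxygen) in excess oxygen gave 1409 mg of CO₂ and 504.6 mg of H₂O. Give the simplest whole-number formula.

mol C = 1.409 g CO₂ ÷ 44.009 g/mol = 0.032016 mol
mol H = 2 × 0.5046 g H₂O ÷ 18.015 g/mol = 0.056020 mol
mass O = 0.6970 − (0.38455 + 0.056468) = 0.25599 g → mol O = 0.25599 ÷ 15.999 = 0.016000 mol
Divide by the smallest (0.016000 mol): C 2.001, H 3.501, O 1.000
Multiplying each by 2 gives whole numbers: C 4.00, H 7.00, O 2.00

C4H7O2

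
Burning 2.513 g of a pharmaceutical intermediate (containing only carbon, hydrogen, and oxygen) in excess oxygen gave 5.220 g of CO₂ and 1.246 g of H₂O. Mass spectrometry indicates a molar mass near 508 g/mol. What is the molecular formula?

C24H28O12

mol C = 5.220 g CO₂ ÷ 44.009 g/mol = 0.11861 mol
mol H = 2 × 1.246 g H₂O ÷ 18.015 g/mol = 0.13833 mol
mass O = 2.513 − (1.4246 + 0.13944) = 0.94891 g → mol O = 0.94891 ÷ 15.999 = 0.059311 mol
Divide by the smallest (0.059311 mol): C 2.000, H 2.332, O 1.000
Multiplying each by 3 gives whole numbers: C 6.00, H 7.00, O 3.00
Empirical formula: C6H7O3
Empirical-formula mass = 127.12 g/mol; 508 ÷ 127.12 ≈ 4, so the molecular formula is C24H28O12.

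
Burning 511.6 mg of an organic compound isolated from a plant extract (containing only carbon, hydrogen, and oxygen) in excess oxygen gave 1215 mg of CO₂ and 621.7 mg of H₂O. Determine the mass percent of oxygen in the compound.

21.58%

mol C = 1.215 g CO₂ ÷ 44.009 g/mol = 0.027608 mol
mol H = 2 × 0.6217 g H₂O ÷ 18.015 g/mol = 0.069020 mol
mass O = 0.5116 − (0.33160 + 0.069572) = 0.11043 g → mol O = 0.11043 ÷ 15.999 = 0.0069022 mol
mass % O = 0.11043 g ÷ 0.5116 g × 100%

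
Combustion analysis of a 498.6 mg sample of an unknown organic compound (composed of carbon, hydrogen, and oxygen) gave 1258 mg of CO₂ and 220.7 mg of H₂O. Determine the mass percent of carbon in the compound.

mol C = 1.258 g CO₂ ÷ 44.009 g/mol = 0.028585 mol
mol H = 2 × 0.2207 g H₂O ÷ 18.015 g/mol = 0.024502 mol
mass O = 0.4986 − (0.34334 + 0.024698) = 0.13057 g → mol O = 0.13057 ÷ 15.999 = 0.0081609 mol
mass % C = 0.34334 g ÷ 0.4986 g × 100%

68.86%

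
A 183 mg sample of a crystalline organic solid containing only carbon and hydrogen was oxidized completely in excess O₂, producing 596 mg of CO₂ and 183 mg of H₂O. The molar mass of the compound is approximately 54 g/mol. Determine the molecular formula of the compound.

mol C = 0.596 g CO₂ ÷ 44.009 g/mol = 0.01354 mol
mol H = 2 × 0.183 g H₂O ÷ 18.015 g/mol = 0.02032 mol
Divide by the smallest (0.01354 mol): C 1.000, H 1.500
Multiplying each by 2 gives whole numbers: C 2.00, H 3.00
Empirical formula: C2H3
Empirical-formula mass = 27.05 g/mol; 54 ÷ 27.05 ≈ 2, so the molecular formula is C4H6.

C4H6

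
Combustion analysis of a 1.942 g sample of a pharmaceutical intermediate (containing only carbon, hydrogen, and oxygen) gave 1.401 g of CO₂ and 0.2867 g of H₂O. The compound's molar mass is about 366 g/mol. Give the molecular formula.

mol C = 1.401 g CO₂ ÷ 44.009 g/mol = 0.031834 mol
mol H = 2 × 0.2867 g H₂O ÷ 18.015 g/mol = 0.031829 mol
mass O = 1.942 − (0.38236 + 0.032084) = 1.5276 g → mol O = 1.5276 ÷ 15.999 = 0.095478 mol
Divide by the smallest (0.031829 mol): C 1.000, H 1.000, O 3.000
Empirical formula: CHO3
Empirical-formula mass = 61.02 g/mol; 366 ÷ 61.02 ≈ 6, so the molecular formula is C6H6O18.

C6H6O18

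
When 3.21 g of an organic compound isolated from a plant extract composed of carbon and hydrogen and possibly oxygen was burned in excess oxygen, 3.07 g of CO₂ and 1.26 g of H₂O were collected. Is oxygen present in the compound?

yes

mol C = 3.07 g CO₂ ÷ 44.009 g/mol = 0.06976 mol
mol H = 2 × 1.26 g H₂O ÷ 18.015 g/mol = 0.1399 mol
C and H account for only 0.9789 g of the 3.21 g sample; the remaining 2.231 g must be oxygen.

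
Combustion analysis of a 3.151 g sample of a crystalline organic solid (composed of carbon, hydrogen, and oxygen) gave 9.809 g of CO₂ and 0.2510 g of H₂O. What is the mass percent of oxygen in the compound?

14.15%

mol C = 9.809 g CO₂ ÷ 44.009 g/mol = 0.22289 mol
mol H = 2 × 0.2510 g H₂O ÷ 18.015 g/mol = 0.027866 mol
mass O = 3.151 − (2.6771 + 0.028089) = 0.44582 g → mol O = 0.44582 ÷ 15.999 = 0.027866 mol
mass % O = 0.44582 g ÷ 3.151 g × 100%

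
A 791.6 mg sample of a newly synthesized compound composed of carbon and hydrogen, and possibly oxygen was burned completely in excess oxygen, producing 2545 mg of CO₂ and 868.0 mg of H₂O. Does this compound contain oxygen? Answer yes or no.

no

mol C = 2.545 g CO₂ ÷ 44.009 g/mol = 0.057829 mol
mol H = 2 × 0.8680 g H₂O ÷ 18.015 g/mol = 0.096364 mol
C and H together account for 0.79172 g — essentially the entire 0.7916 g sample — so the compound contains no oxygen.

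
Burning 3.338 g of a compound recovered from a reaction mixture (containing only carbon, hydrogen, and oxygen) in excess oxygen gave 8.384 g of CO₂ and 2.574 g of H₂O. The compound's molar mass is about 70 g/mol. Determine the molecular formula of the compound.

mol C = 8.384 g CO₂ ÷ 44.009 g/mol = 0.19051 mol
mol H = 2 × 2.574 g H₂O ÷ 18.015 g/mol = 0.28576 mol
mass O = 3.338 − (2.2882 + 0.28805) = 0.76178 g → mol O = 0.76178 ÷ 15.999 = 0.047614 mol
Divide by the smallest (0.047614 mol): C 4.001, H 6.002, O 1.000
Empirical formula: C4H6O
Empirical-formula mass = 70.09 g/mol; 70 ÷ 70.09 ≈ 1, so the molecular formula is C4H6O.

C4H6O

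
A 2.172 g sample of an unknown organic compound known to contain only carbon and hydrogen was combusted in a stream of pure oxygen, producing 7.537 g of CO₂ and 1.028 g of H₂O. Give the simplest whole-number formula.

mol C = 7.537 g CO₂ ÷ 44.009 g/mol = 0.17126 mol
mol H = 2 × 1.028 g H₂O ÷ 18.015 g/mol = 0.11413 mol
Divide by the smallest (0.11413 mol): C 1.501, H 1.000
Multiplying each by 2 gives whole numbers: C 3.00, H 2.00

C3H2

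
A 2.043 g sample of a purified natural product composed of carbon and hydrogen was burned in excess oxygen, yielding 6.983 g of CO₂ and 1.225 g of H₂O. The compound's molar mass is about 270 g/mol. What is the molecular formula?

C21H18

mol C = 6.983 g CO₂ ÷ 44.009 g/mol = 0.15867 mol
mol H = 2 × 1.225 g H₂O ÷ 18.015 g/mol = 0.13600 mol
Divide by the smallest (0.13600 mol): C 1.167, H 1.000
Multiplying each by 6 gives whole numbers: C 7.00, H 6.00
Empirical formula: C7H6
Empirical-formula mass = 90.12 g/mol; 270 ÷ 90.12 ≈ 3, so the molecular formula is C21H18.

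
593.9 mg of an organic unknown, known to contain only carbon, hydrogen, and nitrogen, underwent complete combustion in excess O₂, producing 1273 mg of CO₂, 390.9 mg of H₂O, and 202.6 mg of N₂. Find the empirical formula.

C2H3N

mol C = 1.273 g CO₂ ÷ 44.009 g/mol = 0.028926 mol
mol H = 2 × 0.3909 g H₂O ÷ 18.015 g/mol = 0.043397 mol
mol N = 2 × 0.2026 g N₂ ÷ 28.014 g/mol = 0.014464 mol
Divide by the smallest (0.014464 mol): C 2.000, H 3.000, N 1.000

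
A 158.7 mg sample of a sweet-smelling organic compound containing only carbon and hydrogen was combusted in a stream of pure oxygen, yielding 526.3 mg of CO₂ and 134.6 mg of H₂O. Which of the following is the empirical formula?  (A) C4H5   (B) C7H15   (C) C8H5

(A) C4H5

mol C = 0.5263 g CO₂ ÷ 44.009 g/mol = 0.011959 mol
mol H = 2 × 0.1346 g H₂O ÷ 18.015 g/mol = 0.014943 mol
Divide by the smallest (0.011959 mol): C 1.000, H 1.250
Multiplying each by 4 gives whole numbers: C 4.00, H 5.00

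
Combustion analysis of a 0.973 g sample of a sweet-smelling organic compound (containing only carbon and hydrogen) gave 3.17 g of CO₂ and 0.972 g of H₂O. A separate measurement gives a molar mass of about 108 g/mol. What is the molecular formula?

mol C = 3.17 g CO₂ ÷ 44.009 g/mol = 0.07203 mol
mol H = 2 × 0.972 g H₂O ÷ 18.015 g/mol = 0.1079 mol
Divide by the smallest (0.07203 mol): C 1.000, H 1.498
Multiplying each by 2 gives whole numbers: C 2.00, H 3.00
Empirical formula: C2H3
Empirical-formula mass = 27.05 g/mol; 108 ÷ 27.05 ≈ 4, so the molecular formula is C8H12.

C8H12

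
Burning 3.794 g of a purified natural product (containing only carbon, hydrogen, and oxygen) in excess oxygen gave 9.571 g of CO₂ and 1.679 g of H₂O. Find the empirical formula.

mol C = 9.571 g CO₂ ÷ 44.009 g/mol = 0.21748 mol
mol H = 2 × 1.679 g H₂O ÷ 18.015 g/mol = 0.18640 mol
mass O = 3.794 − (2.6121 + 0.18789) = 0.99398 g → mol O = 0.99398 ÷ 15.999 = 0.062127 mol
Divide by the smallest (0.062127 mol): C 3.501, H 3.000, O 1.000
Multiplying each by 2 gives whole numbers: C 7.00, H 6.00, O 2.00

C7H6O2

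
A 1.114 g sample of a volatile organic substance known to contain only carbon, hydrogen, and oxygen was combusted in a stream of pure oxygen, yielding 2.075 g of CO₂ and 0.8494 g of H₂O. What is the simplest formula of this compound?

mol C = 2.075 g CO₂ ÷ 44.009 g/mol = 0.047149 mol
mol H = 2 × 0.8494 g H₂O ÷ 18.015 g/mol = 0.094299 mol
mass O = 1.114 − (0.56631 + 0.095054) = 0.45263 g → mol O = 0.45263 ÷ 15.999 = 0.028291 mol
Divide by the smallest (0.028291 mol): C 1.667, H 3.333, O 1.000
Multiplying each by 3 gives whole numbers: C 5.00, H 10.00, O 3.00

C5H10O3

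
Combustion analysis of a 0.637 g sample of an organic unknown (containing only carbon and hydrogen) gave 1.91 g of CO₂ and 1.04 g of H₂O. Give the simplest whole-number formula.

C3H8

mol C = 1.91 g CO₂ ÷ 44.009 g/mol = 0.04340 mol
mol H = 2 × 1.04 g H₂O ÷ 18.015 g/mol = 0.1155 mol
Divide by the smallest (0.04340 mol): C 1.000, H 2.660
Multiplying each by 3 gives whole numbers: C 3.00, H 7.98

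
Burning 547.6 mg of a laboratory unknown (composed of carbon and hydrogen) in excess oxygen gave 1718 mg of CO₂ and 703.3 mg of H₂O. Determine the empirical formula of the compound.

CH2

mol C = 1.718 g CO₂ ÷ 44.009 g/mol = 0.039037 mol
mol H = 2 × 0.7033 g H₂O ÷ 18.015 g/mol = 0.078079 mol
Divide by the smallest (0.039037 mol): C 1.000, H 2.000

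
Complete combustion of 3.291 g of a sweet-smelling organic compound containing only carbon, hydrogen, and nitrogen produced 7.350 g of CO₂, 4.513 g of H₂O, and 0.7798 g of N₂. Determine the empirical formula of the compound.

mol C = 7.350 g CO₂ ÷ 44.009 g/mol = 0.16701 mol
mol H = 2 × 4.513 g H₂O ÷ 18.015 g/mol = 0.50103 mol
mol N = 2 × 0.7798 g N₂ ÷ 28.014 g/mol = 0.055672 mol
Divide by the smallest (0.055672 mol): C 3.000, H 9.000, N 1.000

C3H9N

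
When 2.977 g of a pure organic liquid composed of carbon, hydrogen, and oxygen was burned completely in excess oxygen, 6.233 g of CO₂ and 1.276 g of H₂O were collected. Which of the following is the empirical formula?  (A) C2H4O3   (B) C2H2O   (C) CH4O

mol C = 6.233 g CO₂ ÷ 44.009 g/mol = 0.14163 mol
mol H = 2 × 1.276 g H₂O ÷ 18.015 g/mol = 0.14166 mol
mass O = 2.977 − (1.7011 + 0.14279) = 1.1331 g → mol O = 1.1331 ÷ 15.999 = 0.070822 mol
Divide by the smallest (0.070822 mol): C 2.000, H 2.000, O 1.000

(B) C2H2O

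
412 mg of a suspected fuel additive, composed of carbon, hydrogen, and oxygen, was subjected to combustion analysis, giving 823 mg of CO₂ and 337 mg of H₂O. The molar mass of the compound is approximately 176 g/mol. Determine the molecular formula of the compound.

C8H16O4

mol C = 0.823 g CO₂ ÷ 44.009 g/mol = 0.01870 mol
mol H = 2 × 0.337 g H₂O ÷ 18.015 g/mol = 0.03741 mol
mass O = 0.412 − (0.2246 + 0.03771) = 0.1497 g → mol O = 0.1497 ÷ 15.999 = 0.009355 mol
Divide by the smallest (0.009355 mol): C 1.999, H 3.999, O 1.000
Empirical formula: C2H4O
Empirical-formula mass = 44.05 g/mol; 176 ÷ 44.05 ≈ 4, so the molecular formula is C8H16O4.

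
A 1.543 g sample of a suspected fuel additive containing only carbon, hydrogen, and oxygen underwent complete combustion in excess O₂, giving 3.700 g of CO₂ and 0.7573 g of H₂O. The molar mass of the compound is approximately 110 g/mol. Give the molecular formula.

mol C = 3.700 g CO₂ ÷ 44.009 g/mol = 0.084074 mol
mol H = 2 × 0.7573 g H₂O ÷ 18.015 g/mol = 0.084074 mol
mass O = 1.543 − (1.0098 + 0.084747) = 0.44844 g → mol O = 0.44844 ÷ 15.999 = 0.028029 mol
Divide by the smallest (0.028029 mol): C 2.999, H 2.999, O 1.000
Empirical formula: C3H3O
Empirical-formula mass = 55.06 g/mol; 110 ÷ 55.06 ≈ 2, so the molecular formula is C6H6O2.

C6H6O2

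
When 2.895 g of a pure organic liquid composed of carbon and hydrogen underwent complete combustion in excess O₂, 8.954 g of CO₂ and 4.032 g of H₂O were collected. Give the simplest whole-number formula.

mol C = 8.954 g CO₂ ÷ 44.009 g/mol = 0.20346 mol
mol H = 2 × 4.032 g H₂O ÷ 18.015 g/mol = 0.44763 mol
Divide by the smallest (0.20346 mol): C 1.000, H 2.200
Multiplying each by 5 gives whole numbers: C 5.00, H 11.00

C5H11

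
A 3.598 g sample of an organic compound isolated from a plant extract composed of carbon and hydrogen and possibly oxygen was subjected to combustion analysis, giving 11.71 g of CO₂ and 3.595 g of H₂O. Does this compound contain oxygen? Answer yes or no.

no

mol C = 11.71 g CO₂ ÷ 44.009 g/mol = 0.26608 mol
mol H = 2 × 3.595 g H₂O ÷ 18.015 g/mol = 0.39911 mol
C and H together account for 3.5982 g — essentially the entire 3.598 g sample — so the compound contains no oxygen.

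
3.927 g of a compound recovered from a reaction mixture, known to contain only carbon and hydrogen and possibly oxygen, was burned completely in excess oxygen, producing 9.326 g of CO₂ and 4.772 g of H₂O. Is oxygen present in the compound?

mol C = 9.326 g CO₂ ÷ 44.009 g/mol = 0.21191 mol
mol H = 2 × 4.772 g H₂O ÷ 18.015 g/mol = 0.52978 mol
C and H account for only 3.0793 g of the 3.927 g sample; the remaining 0.84772 g must be oxygen.

yes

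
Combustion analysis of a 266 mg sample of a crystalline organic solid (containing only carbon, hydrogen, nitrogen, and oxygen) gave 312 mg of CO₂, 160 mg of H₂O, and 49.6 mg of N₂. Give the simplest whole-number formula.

mol C = 0.312 g CO₂ ÷ 44.009 g/mol = 0.007089 mol
mol H = 2 × 0.160 g H₂O ÷ 18.015 g/mol = 0.01776 mol
mol N = 2 × 0.0496 g N₂ ÷ 28.014 g/mol = 0.003541 mol
mass O = 0.266 − (0.08515 + 0.01791 + 0.04960) = 0.1133 g → mol O = 0.1133 ÷ 15.999 = 0.007084 mol
Divide by the smallest (0.003541 mol): C 2.002, H 5.016, N 1.000, O 2.001

C2H5NO2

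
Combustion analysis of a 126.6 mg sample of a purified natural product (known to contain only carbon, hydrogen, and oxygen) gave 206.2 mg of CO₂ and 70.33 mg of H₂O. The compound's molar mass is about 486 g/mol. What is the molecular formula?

mol C = 0.2062 g CO₂ ÷ 44.009 g/mol = 0.0046854 mol
mol H = 2 × 0.07033 g H₂O ÷ 18.015 g/mol = 0.0078079 mol
mass O = 0.1266 − (0.056276 + 0.0078704) = 0.062453 g → mol O = 0.062453 ÷ 15.999 = 0.0039036 mol
Divide by the smallest (0.0039036 mol): C 1.200, H 2.000, O 1.000
Multiplying each by 5 gives whole numbers: C 6.00, H 10.00, O 5.00
Empirical formula: C6H10O5
Empirical-formula mass = 162.14 g/mol; 486 ÷ 162.14 ≈ 3, so the molecular formula is C18H30O15.

C18H30O15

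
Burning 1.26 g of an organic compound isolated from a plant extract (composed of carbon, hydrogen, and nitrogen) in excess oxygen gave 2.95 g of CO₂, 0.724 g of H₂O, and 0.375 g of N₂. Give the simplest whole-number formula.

C5H6N2

mol C = 2.95 g CO₂ ÷ 44.009 g/mol = 0.06703 mol
mol H = 2 × 0.724 g H₂O ÷ 18.015 g/mol = 0.08038 mol
mol N = 2 × 0.375 g N₂ ÷ 28.014 g/mol = 0.02677 mol
Divide by the smallest (0.02677 mol): C 2.504, H 3.002, N 1.000
Multiplying each by 2 gives whole numbers: C 5.01, H 6.00, N 2.00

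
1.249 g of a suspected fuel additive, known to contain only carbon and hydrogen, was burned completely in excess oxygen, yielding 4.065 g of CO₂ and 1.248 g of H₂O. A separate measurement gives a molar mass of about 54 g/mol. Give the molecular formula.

mol C = 4.065 g CO₂ ÷ 44.009 g/mol = 0.092367 mol
mol H = 2 × 1.248 g H₂O ÷ 18.015 g/mol = 0.13855 mol
Divide by the smallest (0.092367 mol): C 1.000, H 1.500
Multiplying each by 2 gives whole numbers: C 2.00, H 3.00
Empirical formula: C2H3
Empirical-formula mass = 27.05 g/mol; 54 ÷ 27.05 ≈ 2, so the molecular formula is C4H6.

C4H6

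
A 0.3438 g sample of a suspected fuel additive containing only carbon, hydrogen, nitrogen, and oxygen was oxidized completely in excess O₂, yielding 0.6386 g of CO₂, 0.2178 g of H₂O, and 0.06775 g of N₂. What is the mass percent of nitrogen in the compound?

19.71%

mol C = 0.6386 g CO₂ ÷ 44.009 g/mol = 0.014511 mol
mol H = 2 × 0.2178 g H₂O ÷ 18.015 g/mol = 0.024180 mol
mol N = 2 × 0.06775 g N₂ ÷ 28.014 g/mol = 0.0048369 mol
mass O = 0.3438 − (0.17429 + 0.024373 + 0.067750) = 0.077389 g → mol O = 0.077389 ÷ 15.999 = 0.0048371 mol
mass % N = 0.067750 g ÷ 0.3438 g × 100%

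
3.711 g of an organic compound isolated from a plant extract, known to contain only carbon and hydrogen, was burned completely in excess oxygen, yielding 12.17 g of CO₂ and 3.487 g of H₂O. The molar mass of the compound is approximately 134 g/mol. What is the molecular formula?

C10H14

mol C = 12.17 g CO₂ ÷ 44.009 g/mol = 0.27653 mol
mol H = 2 × 3.487 g H₂O ÷ 18.015 g/mol = 0.38712 mol
Divide by the smallest (0.27653 mol): C 1.000, H 1.400
Multiplying each by 5 gives whole numbers: C 5.00, H 7.00
Empirical formula: C5H7
Empirical-formula mass = 67.11 g/mol; 134 ÷ 67.11 ≈ 2, so the molecular formula is C10H14.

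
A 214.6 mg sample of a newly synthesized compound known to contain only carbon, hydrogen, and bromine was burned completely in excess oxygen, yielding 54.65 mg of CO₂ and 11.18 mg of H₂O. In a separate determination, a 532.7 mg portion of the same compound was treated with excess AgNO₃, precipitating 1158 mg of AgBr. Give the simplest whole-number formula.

mol C = 0.05465 g CO₂ ÷ 44.009 g/mol = 0.0012418 mol
mol H = 2 × 0.01118 g H₂O ÷ 18.015 g/mol = 0.0012412 mol
From the AgBr data: mol Br per gram of compound = (1.158 ÷ 187.772) ÷ 0.5327 = 0.011577 mol/g, so in the 0.2146 g combustion sample mol Br = 0.0024844 mol
Divide by the smallest (0.0012412 mol): C 1.000, H 1.000, Br 2.002

CHBr2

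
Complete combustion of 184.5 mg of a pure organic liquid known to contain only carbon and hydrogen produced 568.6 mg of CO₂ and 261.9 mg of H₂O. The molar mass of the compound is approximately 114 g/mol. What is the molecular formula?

C8H18

mol C = 0.5686 g CO₂ ÷ 44.009 g/mol = 0.012920 mol
mol H = 2 × 0.2619 g H₂O ÷ 18.015 g/mol = 0.029076 mol
Divide by the smallest (0.012920 mol): C 1.000, H 2.250
Multiplying each by 4 gives whole numbers: C 4.00, H 9.00
Empirical formula: C4H9
Empirical-formula mass = 57.12 g/mol; 114 ÷ 57.12 ≈ 2, so the molecular formula is C8H18.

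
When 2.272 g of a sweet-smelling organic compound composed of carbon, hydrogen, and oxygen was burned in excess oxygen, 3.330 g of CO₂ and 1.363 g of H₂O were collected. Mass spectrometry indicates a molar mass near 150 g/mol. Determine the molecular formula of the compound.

C5H10O5

mol C = 3.330 g CO₂ ÷ 44.009 g/mol = 0.075666 mol
mol H = 2 × 1.363 g H₂O ÷ 18.015 g/mol = 0.15132 mol
mass O = 2.272 − (0.90883 + 0.15253) = 1.2106 g → mol O = 1.2106 ÷ 15.999 = 0.075670 mol
Divide by the smallest (0.075666 mol): C 1.000, H 2.000, O 1.000
Empirical formula: CH2O
Empirical-formula mass = 30.03 g/mol; 150 ÷ 30.03 ≈ 5, so the molecular formula is C5H10O5.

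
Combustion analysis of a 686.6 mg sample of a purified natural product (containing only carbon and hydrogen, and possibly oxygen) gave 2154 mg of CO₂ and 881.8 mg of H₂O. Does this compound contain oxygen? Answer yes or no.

mol C = 2.154 g CO₂ ÷ 44.009 g/mol = 0.048945 mol
mol H = 2 × 0.8818 g H₂O ÷ 18.015 g/mol = 0.097896 mol
C and H together account for 0.68655 g — essentially the entire 0.6866 g sample — so the compound contains no oxygen.

no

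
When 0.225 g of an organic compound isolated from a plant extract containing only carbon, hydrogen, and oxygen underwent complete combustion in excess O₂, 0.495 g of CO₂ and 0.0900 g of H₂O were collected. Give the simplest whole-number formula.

mol C = 0.495 g CO₂ ÷ 44.009 g/mol = 0.01125 mol
mol H = 2 × 0.0900 g H₂O ÷ 18.015 g/mol = 0.009992 mol
mass O = 0.225 − (0.1351 + 0.01007) = 0.07983 g → mol O = 0.07983 ÷ 15.999 = 0.004990 mol
Divide by the smallest (0.004990 mol): C 2.254, H 2.002, O 1.000
Multiplying each by 4 gives whole numbers: C 9.02, H 8.01, O 4.00

C9H8O4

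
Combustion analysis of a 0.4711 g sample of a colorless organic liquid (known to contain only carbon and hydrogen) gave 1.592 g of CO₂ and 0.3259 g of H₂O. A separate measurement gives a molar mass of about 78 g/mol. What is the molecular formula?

mol C = 1.592 g CO₂ ÷ 44.009 g/mol = 0.036174 mol
mol H = 2 × 0.3259 g H₂O ÷ 18.015 g/mol = 0.036181 mol
Divide by the smallest (0.036174 mol): C 1.000, H 1.000
Empirical formula: CH
Empirical-formula mass = 13.02 g/mol; 78 ÷ 13.02 ≈ 6, so the molecular formula is C6H6.

C6H6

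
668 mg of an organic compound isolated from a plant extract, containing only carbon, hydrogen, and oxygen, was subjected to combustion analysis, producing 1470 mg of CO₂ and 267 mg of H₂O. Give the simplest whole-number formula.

mol C = 1.47 g CO₂ ÷ 44.009 g/mol = 0.03340 mol
mol H = 2 × 0.267 g H₂O ÷ 18.015 g/mol = 0.02964 mol
mass O = 0.668 − (0.4012 + 0.02988) = 0.2369 g → mol O = 0.2369 ÷ 15.999 = 0.01481 mol
Divide by the smallest (0.01481 mol): C 2.256, H 2.002, O 1.000
Multiplying each by 4 gives whole numbers: C 9.02, H 8.01, O 4.00

C9H8O4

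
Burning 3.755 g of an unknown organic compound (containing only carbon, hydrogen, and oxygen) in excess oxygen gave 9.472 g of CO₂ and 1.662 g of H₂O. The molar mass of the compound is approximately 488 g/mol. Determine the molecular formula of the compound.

mol C = 9.472 g CO₂ ÷ 44.009 g/mol = 0.21523 mol
mol H = 2 × 1.662 g H₂O ÷ 18.015 g/mol = 0.18451 mol
mass O = 3.755 − (2.5851 + 0.18599) = 0.98390 g → mol O = 0.98390 ÷ 15.999 = 0.061498 mol
Divide by the smallest (0.061498 mol): C 3.500, H 3.000, O 1.000
Multiplying each by 2 gives whole numbers: C 7.00, H 6.00, O 2.00
Empirical formula: C7H6O2
Empirical-formula mass = 122.12 g/mol; 488 ÷ 122.12 ≈ 4, so the molecular formula is C28H24O8.

C28H24O8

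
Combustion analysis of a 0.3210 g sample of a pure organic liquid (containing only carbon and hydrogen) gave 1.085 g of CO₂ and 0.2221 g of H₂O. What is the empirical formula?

mol C = 1.085 g CO₂ ÷ 44.009 g/mol = 0.024654 mol
mol H = 2 × 0.2221 g H₂O ÷ 18.015 g/mol = 0.024657 mol
Divide by the smallest (0.024654 mol): C 1.000, H 1.000

CH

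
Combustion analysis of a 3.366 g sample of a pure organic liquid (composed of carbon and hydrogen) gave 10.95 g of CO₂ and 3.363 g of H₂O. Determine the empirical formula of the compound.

C2H3

mol C = 10.95 g CO₂ ÷ 44.009 g/mol = 0.24881 mol
mol H = 2 × 3.363 g H₂O ÷ 18.015 g/mol = 0.37336 mol
Divide by the smallest (0.24881 mol): C 1.000, H 1.501
Multiplying each by 2 gives whole numbers: C 2.00, H 3.00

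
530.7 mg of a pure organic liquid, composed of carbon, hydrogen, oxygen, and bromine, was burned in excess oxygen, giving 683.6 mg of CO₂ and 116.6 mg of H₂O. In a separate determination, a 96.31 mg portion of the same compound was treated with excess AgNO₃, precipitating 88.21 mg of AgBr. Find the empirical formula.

mol C = 0.6836 g CO₂ ÷ 44.009 g/mol = 0.015533 mol
mol H = 2 × 0.1166 g H₂O ÷ 18.015 g/mol = 0.012945 mol
From the AgBr data: mol Br per gram of compound = (0.08821 ÷ 187.772) ÷ 0.09631 = 0.0048777 mol/g, so in the 0.5307 g combustion sample mol Br = 0.0025886 mol
mass O = 0.5307 − (0.18657 + 0.013048 + 0.20684) = 0.12424 g → mol O = 0.12424 ÷ 15.999 = 0.0077657 mol
Divide by the smallest (0.0025886 mol): C 6.001, H 5.001, Br 1.000, O 3.000

C6H5BrO3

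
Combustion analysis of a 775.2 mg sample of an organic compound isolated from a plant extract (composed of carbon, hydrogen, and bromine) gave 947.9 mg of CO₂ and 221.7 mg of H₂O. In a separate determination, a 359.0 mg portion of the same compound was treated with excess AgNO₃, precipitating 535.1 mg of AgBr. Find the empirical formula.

C7H8Br2

mol C = 0.9479 g CO₂ ÷ 44.009 g/mol = 0.021539 mol
mol H = 2 × 0.2217 g H₂O ÷ 18.015 g/mol = 0.024613 mol
From the AgBr data: mol Br per gram of compound = (0.5351 ÷ 187.772) ÷ 0.3590 = 0.0079380 mol/g, so in the 0.7752 g combustion sample mol Br = 0.0061535 mol
Divide by the smallest (0.0061535 mol): C 3.500, H 4.000, Br 1.000
Multiplying each by 2 gives whole numbers: C 7.00, H 8.00, Br 2.00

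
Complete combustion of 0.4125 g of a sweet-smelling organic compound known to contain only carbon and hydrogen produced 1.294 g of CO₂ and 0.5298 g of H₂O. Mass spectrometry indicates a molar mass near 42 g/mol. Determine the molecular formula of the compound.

mol C = 1.294 g CO₂ ÷ 44.009 g/mol = 0.029403 mol
mol H = 2 × 0.5298 g H₂O ÷ 18.015 g/mol = 0.058818 mol
Divide by the smallest (0.029403 mol): C 1.000, H 2.000
Empirical formula: CH2
Empirical-formula mass = 14.03 g/mol; 42 ÷ 14.03 ≈ 3, so the molecular formula is C3H6.

C3H6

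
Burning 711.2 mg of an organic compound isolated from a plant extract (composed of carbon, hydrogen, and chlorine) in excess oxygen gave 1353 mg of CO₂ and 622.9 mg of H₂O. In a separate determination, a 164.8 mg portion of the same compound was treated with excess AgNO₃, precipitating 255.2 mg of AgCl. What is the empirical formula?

mol C = 1.353 g CO₂ ÷ 44.009 g/mol = 0.030744 mol
mol H = 2 × 0.6229 g H₂O ÷ 18.015 g/mol = 0.069153 mol
From the AgCl data: mol Cl per gram of compound = (0.2552 ÷ 143.318) ÷ 0.1648 = 0.010805 mol/g, so in the 0.7112 g combustion sample mol Cl = 0.0076845 mol
Divide by the smallest (0.0076845 mol): C 4.001, H 8.999, Cl 1.000

C4H9Cl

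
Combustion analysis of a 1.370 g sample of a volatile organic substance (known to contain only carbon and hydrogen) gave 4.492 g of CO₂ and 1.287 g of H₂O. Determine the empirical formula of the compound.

mol C = 4.492 g CO₂ ÷ 44.009 g/mol = 0.10207 mol
mol H = 2 × 1.287 g H₂O ÷ 18.015 g/mol = 0.14288 mol
Divide by the smallest (0.10207 mol): C 1.000, H 1.400
Multiplying each by 5 gives whole numbers: C 5.00, H 7.00

C5H7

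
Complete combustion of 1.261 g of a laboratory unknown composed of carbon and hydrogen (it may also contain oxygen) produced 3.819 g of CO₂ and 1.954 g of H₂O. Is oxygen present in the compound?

mol C = 3.819 g CO₂ ÷ 44.009 g/mol = 0.086778 mol
mol H = 2 × 1.954 g H₂O ÷ 18.015 g/mol = 0.21693 mol
C and H together account for 1.2610 g — essentially the entire 1.261 g sample — so the compound contains no oxygen.

no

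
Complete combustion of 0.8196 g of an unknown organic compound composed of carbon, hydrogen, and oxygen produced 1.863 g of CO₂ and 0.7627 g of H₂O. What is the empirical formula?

mol C = 1.863 g CO₂ ÷ 44.009 g/mol = 0.042332 mol
mol H = 2 × 0.7627 g H₂O ÷ 18.015 g/mol = 0.084674 mol
mass O = 0.8196 − (0.50845 + 0.085351) = 0.22580 g → mol O = 0.22580 ÷ 15.999 = 0.014113 mol
Divide by the smallest (0.014113 mol): C 2.999, H 6.000, O 1.000

C3H6O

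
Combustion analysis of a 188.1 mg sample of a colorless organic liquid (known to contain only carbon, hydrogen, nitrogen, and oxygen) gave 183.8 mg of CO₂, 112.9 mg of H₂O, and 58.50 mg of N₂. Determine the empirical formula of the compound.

CH3NO

mol C = 0.1838 g CO₂ ÷ 44.009 g/mol = 0.0041764 mol
mol H = 2 × 0.1129 g H₂O ÷ 18.015 g/mol = 0.012534 mol
mol N = 2 × 0.05850 g N₂ ÷ 28.014 g/mol = 0.0041765 mol
mass O = 0.1881 − (0.050163 + 0.012634 + 0.058500) = 0.066803 g → mol O = 0.066803 ÷ 15.999 = 0.0041754 mol
Divide by the smallest (0.0041754 mol): C 1.000, H 3.002, N 1.000, O 1.000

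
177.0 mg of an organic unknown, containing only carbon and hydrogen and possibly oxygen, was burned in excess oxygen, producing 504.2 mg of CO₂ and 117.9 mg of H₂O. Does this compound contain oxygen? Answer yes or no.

mol C = 0.5042 g CO₂ ÷ 44.009 g/mol = 0.011457 mol
mol H = 2 × 0.1179 g H₂O ÷ 18.015 g/mol = 0.013089 mol
C and H account for only 0.15080 g of the 0.1770 g sample; the remaining 0.026199 g must be oxygen.

yes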